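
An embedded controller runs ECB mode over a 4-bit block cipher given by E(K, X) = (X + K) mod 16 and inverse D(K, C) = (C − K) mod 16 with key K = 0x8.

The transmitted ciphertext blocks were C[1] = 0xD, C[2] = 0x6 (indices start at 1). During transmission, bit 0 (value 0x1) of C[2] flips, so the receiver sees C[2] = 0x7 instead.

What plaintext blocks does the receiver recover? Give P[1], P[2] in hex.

ECB decryption: P_i = D(K, C_i).
Only C[2] changed, to 0x7. In ECB, a change in C_i affects only P_i. Decrypting the received ciphertext:
P[1]: D(K, 0xD) = 0x5.
P[2]: D(K, 0x7) = 0xF.
Blocks that differ from the original plaintext: P[2].

P[1] = 0x5, P[2] = 0xF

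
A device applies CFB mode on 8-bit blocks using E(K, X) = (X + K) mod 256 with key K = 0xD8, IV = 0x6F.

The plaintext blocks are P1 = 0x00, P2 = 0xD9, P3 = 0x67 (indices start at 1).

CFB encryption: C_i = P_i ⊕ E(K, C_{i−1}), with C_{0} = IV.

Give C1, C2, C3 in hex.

C1: E(K, 0x6F) = 0x47; 0x00 ⊕ 0x47 = 0x47.
C2: E(K, 0x47) = 0x1F; 0xD9 ⊕ 0x1F = 0xC6.
C3: E(K, 0xC6) = 0x9E; 0x67 ⊕ 0x9E = 0xF9.

C1 = 0x47, C2 = 0xC6, C3 = 0xF9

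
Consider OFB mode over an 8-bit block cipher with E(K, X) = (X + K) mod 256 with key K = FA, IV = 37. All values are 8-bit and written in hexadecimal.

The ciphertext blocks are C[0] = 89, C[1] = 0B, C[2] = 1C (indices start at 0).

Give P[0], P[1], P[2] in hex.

P[0] = B8, P[1] = 20, P[2] = 39

OFB decryption: S_i = E(K, S_{i−1}) with S_{−1} = IV; P_i = C_i ⊕ S_i.
P[0]: S = E(K, 37) = 31; 89 ⊕ 31 = B8.
P[1]: S = E(K, 31) = 2B; 0B ⊕ 2B = 20.
P[2]: S = E(K, 2B) = 25; 1C ⊕ 25 = 39.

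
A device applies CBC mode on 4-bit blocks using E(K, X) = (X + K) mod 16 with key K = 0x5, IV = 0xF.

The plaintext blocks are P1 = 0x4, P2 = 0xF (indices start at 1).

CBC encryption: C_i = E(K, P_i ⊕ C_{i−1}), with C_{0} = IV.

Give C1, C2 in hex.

C1 = 0x0, C2 = 0x4

C1: P1 ⊕ 0xF = 0xB; E(K, 0xB) = 0x0.
C2: P2 ⊕ 0x0 = 0xF; E(K, 0xF) = 0x4.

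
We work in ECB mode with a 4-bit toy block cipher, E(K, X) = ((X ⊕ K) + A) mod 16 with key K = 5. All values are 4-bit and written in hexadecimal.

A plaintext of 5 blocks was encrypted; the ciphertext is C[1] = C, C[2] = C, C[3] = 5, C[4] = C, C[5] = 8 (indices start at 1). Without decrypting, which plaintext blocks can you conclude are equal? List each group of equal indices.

ECB encrypts each block independently with the same key, so equal ciphertext blocks imply equal plaintext blocks.
C[1] = C[2] = C[4] = C, so P[1] = P[2] = P[4].

P[1] = P[2] = P[4]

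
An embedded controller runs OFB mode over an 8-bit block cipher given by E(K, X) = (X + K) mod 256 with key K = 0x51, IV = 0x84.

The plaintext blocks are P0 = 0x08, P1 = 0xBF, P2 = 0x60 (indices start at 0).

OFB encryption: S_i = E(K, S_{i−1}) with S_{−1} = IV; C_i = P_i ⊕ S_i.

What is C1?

C1 = 0x99

C0: S = E(K, 0x84) = 0xD5; 0x08 ⊕ 0xD5 = 0xDD.
C1: S = E(K, 0xD5) = 0x26; 0xBF ⊕ 0x26 = 0x99.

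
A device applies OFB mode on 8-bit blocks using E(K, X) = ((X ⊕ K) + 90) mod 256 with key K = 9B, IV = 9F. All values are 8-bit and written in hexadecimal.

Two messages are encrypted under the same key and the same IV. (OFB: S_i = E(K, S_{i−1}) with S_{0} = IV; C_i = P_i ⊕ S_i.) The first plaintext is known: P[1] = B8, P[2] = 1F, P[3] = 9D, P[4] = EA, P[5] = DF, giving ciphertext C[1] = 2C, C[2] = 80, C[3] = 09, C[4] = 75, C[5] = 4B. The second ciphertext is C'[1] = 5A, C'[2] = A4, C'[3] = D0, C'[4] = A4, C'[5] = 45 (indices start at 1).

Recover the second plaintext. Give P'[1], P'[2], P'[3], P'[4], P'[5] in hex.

P'[1] = CE, P'[2] = 3B, P'[3] = 44, P'[4] = 3B, P'[5] = D1

In OFB with a reused IV, both messages share the same keystream S_i, so C_i ⊕ C'_i = P_i ⊕ P'_i and thus P'_i = P_i ⊕ C_i ⊕ C'_i.
P'[1]: B8 ⊕ 2C ⊕ 5A = CE.
P'[2]: 1F ⊕ 80 ⊕ A4 = 3B.
P'[3]: 9D ⊕ 09 ⊕ D0 = 44.
P'[4]: EA ⊕ 75 ⊕ A4 = 3B.
P'[5]: DF ⊕ 4B ⊕ 45 = D1.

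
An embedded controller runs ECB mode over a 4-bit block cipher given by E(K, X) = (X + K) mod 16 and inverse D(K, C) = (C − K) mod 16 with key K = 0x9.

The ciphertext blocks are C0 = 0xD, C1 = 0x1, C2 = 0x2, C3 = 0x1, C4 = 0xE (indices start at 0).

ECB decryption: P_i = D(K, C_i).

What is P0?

P0 = 0x4

P0: D(K, 0xD) = 0x4.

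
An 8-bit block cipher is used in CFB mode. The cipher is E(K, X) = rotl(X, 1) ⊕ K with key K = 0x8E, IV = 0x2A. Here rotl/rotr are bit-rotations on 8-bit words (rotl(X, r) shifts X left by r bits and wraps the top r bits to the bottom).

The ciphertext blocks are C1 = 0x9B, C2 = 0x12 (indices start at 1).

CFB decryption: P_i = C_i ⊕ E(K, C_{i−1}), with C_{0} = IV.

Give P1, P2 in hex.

P1: E(K, 0x2A) = 0xDA; 0x9B ⊕ 0xDA = 0x41.
P2: E(K, 0x9B) = 0xB9; 0x12 ⊕ 0xB9 = 0xAB.

P1 = 0x41, P2 = 0xAB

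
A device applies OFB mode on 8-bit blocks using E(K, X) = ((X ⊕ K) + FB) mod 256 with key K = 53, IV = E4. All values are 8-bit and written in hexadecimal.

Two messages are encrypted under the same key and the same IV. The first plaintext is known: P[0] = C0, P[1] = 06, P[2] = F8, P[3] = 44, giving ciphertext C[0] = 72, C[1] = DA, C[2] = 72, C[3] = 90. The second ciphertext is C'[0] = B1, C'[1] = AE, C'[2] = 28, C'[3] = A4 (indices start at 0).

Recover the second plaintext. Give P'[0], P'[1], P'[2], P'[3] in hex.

In OFB with a reused IV, both messages share the same keystream S_i, so C_i ⊕ C'_i = P_i ⊕ P'_i and thus P'_i = P_i ⊕ C_i ⊕ C'_i.
P'[0]: C0 ⊕ 72 ⊕ B1 = 03.
P'[1]: 06 ⊕ DA ⊕ AE = 72.
P'[2]: F8 ⊕ 72 ⊕ 28 = A2.
P'[3]: 44 ⊕ 90 ⊕ A4 = 70.

P'[0] = 03, P'[1] = 72, P'[2] = A2, P'[3] = 70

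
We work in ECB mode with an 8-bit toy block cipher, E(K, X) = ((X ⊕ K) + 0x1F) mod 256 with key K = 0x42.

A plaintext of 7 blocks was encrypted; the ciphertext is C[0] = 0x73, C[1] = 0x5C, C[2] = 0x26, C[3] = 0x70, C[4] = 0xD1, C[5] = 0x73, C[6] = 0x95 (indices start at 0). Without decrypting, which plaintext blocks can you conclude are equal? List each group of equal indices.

ECB encrypts each block independently with the same key, so equal ciphertext blocks imply equal plaintext blocks.
C[0] = C[5] = 0x73, so P[0] = P[5].

P[0] = P[5]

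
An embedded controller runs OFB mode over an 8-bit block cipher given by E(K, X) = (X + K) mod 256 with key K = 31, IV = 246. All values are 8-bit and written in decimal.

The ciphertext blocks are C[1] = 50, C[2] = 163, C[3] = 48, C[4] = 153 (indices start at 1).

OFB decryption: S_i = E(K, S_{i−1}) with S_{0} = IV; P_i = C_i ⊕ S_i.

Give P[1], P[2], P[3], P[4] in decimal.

P[1] = 39, P[2] = 151, P[3] = 99, P[4] = 235

P[1]: S = E(K, 246) = 21; 50 ⊕ 21 = 39.
P[2]: S = E(K, 21) = 52; 163 ⊕ 52 = 151.
P[3]: S = E(K, 52) = 83; 48 ⊕ 83 = 99.
P[4]: S = E(K, 83) = 114; 153 ⊕ 114 = 235.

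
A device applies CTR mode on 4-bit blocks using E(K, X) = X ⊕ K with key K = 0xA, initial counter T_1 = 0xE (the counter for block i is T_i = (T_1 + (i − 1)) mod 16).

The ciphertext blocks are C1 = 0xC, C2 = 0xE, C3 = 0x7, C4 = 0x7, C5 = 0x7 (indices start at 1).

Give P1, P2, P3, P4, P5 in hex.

CTR decryption: S_i = E(K, T_i) where T_i is the counter for block i; P_i = C_i ⊕ S_i.
P1: T = 0xE, S = E(K, T) = 0x4; 0xC ⊕ 0x4 = 0x8.
P2: T = 0xF, S = E(K, T) = 0x5; 0xE ⊕ 0x5 = 0xB.
P3: T = 0x0, S = E(K, T) = 0xA; 0x7 ⊕ 0xA = 0xD.
P4: T = 0x1, S = E(K, T) = 0xB; 0x7 ⊕ 0xB = 0xC.
P5: T = 0x2, S = E(K, T) = 0x8; 0x7 ⊕ 0x8 = 0xF.

P1 = 0x8, P2 = 0xB, P3 = 0xD, P4 = 0xC, P5 = 0xF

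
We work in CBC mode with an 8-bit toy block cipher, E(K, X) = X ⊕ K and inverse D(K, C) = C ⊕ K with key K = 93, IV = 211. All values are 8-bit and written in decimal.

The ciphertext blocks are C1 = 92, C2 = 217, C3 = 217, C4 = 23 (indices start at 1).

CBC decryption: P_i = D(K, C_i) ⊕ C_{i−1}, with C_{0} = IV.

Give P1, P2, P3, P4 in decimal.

P1: D(K, 92) = 1; 1 ⊕ 211 = 210.
P2: D(K, 217) = 132; 132 ⊕ 92 = 216.
P3: D(K, 217) = 132; 132 ⊕ 217 = 93.
P4: D(K, 23) = 74; 74 ⊕ 217 = 147.

P1 = 210, P2 = 216, P3 = 93, P4 = 147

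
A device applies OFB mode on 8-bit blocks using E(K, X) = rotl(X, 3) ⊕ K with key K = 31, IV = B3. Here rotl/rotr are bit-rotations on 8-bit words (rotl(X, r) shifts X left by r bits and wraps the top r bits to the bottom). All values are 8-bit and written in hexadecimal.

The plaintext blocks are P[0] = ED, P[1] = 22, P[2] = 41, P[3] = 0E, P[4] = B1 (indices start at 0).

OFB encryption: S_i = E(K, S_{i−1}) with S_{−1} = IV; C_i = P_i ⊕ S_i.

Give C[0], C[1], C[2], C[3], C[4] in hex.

C[0]: S = E(K, B3) = AC; ED ⊕ AC = 41.
C[1]: S = E(K, AC) = 54; 22 ⊕ 54 = 76.
C[2]: S = E(K, 54) = 93; 41 ⊕ 93 = D2.
C[3]: S = E(K, 93) = AD; 0E ⊕ AD = A3.
C[4]: S = E(K, AD) = 5C; B1 ⊕ 5C = ED.

C[0] = 41, C[1] = 76, C[2] = D2, C[3] = A3, C[4] = ED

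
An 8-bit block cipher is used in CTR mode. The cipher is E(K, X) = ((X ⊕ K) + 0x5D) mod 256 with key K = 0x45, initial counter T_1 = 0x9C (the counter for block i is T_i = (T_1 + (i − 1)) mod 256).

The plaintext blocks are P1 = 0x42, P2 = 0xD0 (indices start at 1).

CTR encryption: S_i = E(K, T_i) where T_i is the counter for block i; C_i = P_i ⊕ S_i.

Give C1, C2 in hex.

C1 = 0x74, C2 = 0xE5

C1: T = 0x9C, S = E(K, T) = 0x36; 0x42 ⊕ 0x36 = 0x74.
C2: T = 0x9D, S = E(K, T) = 0x35; 0xD0 ⊕ 0x35 = 0xE5.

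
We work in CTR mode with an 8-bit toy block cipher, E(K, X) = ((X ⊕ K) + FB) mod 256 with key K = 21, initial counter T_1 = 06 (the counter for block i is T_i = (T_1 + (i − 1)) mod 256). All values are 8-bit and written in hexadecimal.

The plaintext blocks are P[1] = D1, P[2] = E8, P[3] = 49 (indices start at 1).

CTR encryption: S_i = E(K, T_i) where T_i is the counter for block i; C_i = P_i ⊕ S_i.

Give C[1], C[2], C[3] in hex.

C[1] = F3, C[2] = C9, C[3] = 6D

C[1]: T = 06, S = E(K, T) = 22; D1 ⊕ 22 = F3.
C[2]: T = 07, S = E(K, T) = 21; E8 ⊕ 21 = C9.
C[3]: T = 08, S = E(K, T) = 24; 49 ⊕ 24 = 6D.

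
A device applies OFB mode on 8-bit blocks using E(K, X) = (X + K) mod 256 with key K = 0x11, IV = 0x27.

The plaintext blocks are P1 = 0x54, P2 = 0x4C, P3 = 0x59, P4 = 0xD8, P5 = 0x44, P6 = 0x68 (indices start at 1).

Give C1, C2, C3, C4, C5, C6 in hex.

C1 = 0x6C, C2 = 0x05, C3 = 0x03, C4 = 0xB3, C5 = 0x38, C6 = 0xE5

OFB encryption: S_i = E(K, S_{i−1}) with S_{0} = IV; C_i = P_i ⊕ S_i.
C1: S = E(K, 0x27) = 0x38; 0x54 ⊕ 0x38 = 0x6C.
C2: S = E(K, 0x38) = 0x49; 0x4C ⊕ 0x49 = 0x05.
C3: S = E(K, 0x49) = 0x5A; 0x59 ⊕ 0x5A = 0x03.
C4: S = E(K, 0x5A) = 0x6B; 0xD8 ⊕ 0x6B = 0xB3.
C5: S = E(K, 0x6B) = 0x7C; 0x44 ⊕ 0x7C = 0x38.
C6: S = E(K, 0x7C) = 0x8D; 0x68 ⊕ 0x8D = 0xE5.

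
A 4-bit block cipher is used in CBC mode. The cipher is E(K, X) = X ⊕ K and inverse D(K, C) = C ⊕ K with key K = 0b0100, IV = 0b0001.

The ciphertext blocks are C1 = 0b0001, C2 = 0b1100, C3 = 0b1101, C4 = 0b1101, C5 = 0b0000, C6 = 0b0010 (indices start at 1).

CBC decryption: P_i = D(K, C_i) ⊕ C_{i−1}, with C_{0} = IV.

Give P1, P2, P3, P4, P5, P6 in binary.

P1: D(K, 0b0001) = 0b0101; 0b0101 ⊕ 0b0001 = 0b0100.
P2: D(K, 0b1100) = 0b1000; 0b1000 ⊕ 0b0001 = 0b1001.
P3: D(K, 0b1101) = 0b1001; 0b1001 ⊕ 0b1100 = 0b0101.
P4: D(K, 0b1101) = 0b1001; 0b1001 ⊕ 0b1101 = 0b0100.
P5: D(K, 0b0000) = 0b0100; 0b0100 ⊕ 0b1101 = 0b1001.
P6: D(K, 0b0010) = 0b0110; 0b0110 ⊕ 0b0000 = 0b0110.

P1 = 0b0100, P2 = 0b1001, P3 = 0b0101, P4 = 0b0100, P5 = 0b1001, P6 = 0b0110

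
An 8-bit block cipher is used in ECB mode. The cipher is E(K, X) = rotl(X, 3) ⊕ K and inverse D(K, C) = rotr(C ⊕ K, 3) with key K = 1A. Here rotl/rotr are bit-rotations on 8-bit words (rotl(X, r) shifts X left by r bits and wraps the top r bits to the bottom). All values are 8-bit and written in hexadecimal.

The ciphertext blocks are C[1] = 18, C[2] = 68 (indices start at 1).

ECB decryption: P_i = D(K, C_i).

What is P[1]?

P[1]: D(K, 18) = 40.

P[1] = 40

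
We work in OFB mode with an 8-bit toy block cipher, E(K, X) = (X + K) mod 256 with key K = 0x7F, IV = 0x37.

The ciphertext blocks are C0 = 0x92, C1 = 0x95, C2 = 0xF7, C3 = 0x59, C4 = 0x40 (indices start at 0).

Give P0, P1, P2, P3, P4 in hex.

P0 = 0x24, P1 = 0xA0, P2 = 0x43, P3 = 0x6A, P4 = 0xF2

OFB decryption: S_i = E(K, S_{i−1}) with S_{−1} = IV; P_i = C_i ⊕ S_i.
P0: S = E(K, 0x37) = 0xB6; 0x92 ⊕ 0xB6 = 0x24.
P1: S = E(K, 0xB6) = 0x35; 0x95 ⊕ 0x35 = 0xA0.
P2: S = E(K, 0x35) = 0xB4; 0xF7 ⊕ 0xB4 = 0x43.
P3: S = E(K, 0xB4) = 0x33; 0x59 ⊕ 0x33 = 0x6A.
P4: S = E(K, 0x33) = 0xB2; 0x40 ⊕ 0xB2 = 0xF2.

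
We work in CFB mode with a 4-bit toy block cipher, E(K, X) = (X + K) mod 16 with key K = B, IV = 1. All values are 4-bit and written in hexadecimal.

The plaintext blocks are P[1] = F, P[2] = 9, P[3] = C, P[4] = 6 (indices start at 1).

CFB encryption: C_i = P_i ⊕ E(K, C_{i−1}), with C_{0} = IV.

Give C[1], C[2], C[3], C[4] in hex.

C[1]: E(K, 1) = C; F ⊕ C = 3.
C[2]: E(K, 3) = E; 9 ⊕ E = 7.
C[3]: E(K, 7) = 2; C ⊕ 2 = E.
C[4]: E(K, E) = 9; 6 ⊕ 9 = F.

C[1] = 3, C[2] = 7, C[3] = E, C[4] = F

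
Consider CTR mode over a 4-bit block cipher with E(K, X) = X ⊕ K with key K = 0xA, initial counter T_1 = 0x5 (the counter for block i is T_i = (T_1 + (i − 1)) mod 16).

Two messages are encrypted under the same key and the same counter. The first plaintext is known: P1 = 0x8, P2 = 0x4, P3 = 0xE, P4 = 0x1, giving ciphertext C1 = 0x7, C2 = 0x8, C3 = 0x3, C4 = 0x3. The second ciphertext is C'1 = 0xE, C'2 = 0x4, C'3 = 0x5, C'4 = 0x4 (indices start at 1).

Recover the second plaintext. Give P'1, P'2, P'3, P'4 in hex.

In CTR with a reused counter, both messages share the same keystream S_i, so C_i ⊕ C'_i = P_i ⊕ P'_i and thus P'_i = P_i ⊕ C_i ⊕ C'_i.
P'1: 0x8 ⊕ 0x7 ⊕ 0xE = 0x1.
P'2: 0x4 ⊕ 0x8 ⊕ 0x4 = 0x8.
P'3: 0xE ⊕ 0x3 ⊕ 0x5 = 0x8.
P'4: 0x1 ⊕ 0x3 ⊕ 0x4 = 0x6.

P'1 = 0x1, P'2 = 0x8, P'3 = 0x8, P'4 = 0x6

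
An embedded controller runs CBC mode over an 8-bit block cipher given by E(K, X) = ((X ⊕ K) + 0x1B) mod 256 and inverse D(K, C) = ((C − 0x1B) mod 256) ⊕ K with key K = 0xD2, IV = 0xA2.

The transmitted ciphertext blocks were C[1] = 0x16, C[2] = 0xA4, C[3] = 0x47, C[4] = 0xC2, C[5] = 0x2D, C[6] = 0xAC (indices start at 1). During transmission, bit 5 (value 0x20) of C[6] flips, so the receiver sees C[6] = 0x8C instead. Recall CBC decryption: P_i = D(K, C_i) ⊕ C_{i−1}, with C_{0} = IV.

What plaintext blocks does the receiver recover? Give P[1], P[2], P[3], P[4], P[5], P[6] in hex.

P[1] = 0x8B, P[2] = 0x4D, P[3] = 0x5A, P[4] = 0x32, P[5] = 0x02, P[6] = 0x8E

Only C[6] changed, to 0x8C. In CBC, a change in C_i garbles P_i and flips the same bit in P_{i+1}. Decrypting the received ciphertext:
P[1]: D(K, 0x16) = 0x29; 0x29 ⊕ 0xA2 = 0x8B.
P[2]: D(K, 0xA4) = 0x5B; 0x5B ⊕ 0x16 = 0x4D.
P[3]: D(K, 0x47) = 0xFE; 0xFE ⊕ 0xA4 = 0x5A.
P[4]: D(K, 0xC2) = 0x75; 0x75 ⊕ 0x47 = 0x32.
P[5]: D(K, 0x2D) = 0xC0; 0xC0 ⊕ 0xC2 = 0x02.
P[6]: D(K, 0x8C) = 0xA3; 0xA3 ⊕ 0x2D = 0x8E.
Blocks that differ from the original plaintext: P[6].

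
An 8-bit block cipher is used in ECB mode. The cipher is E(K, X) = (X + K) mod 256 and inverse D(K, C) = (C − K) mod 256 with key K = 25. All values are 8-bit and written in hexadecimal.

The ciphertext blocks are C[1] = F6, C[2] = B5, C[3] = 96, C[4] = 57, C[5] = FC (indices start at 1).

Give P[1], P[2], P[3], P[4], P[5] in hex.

ECB decryption: P_i = D(K, C_i).
P[1]: D(K, F6) = D1.
P[2]: D(K, B5) = 90.
P[3]: D(K, 96) = 71.
P[4]: D(K, 57) = 32.
P[5]: D(K, FC) = D7.

P[1] = D1, P[2] = 90, P[3] = 71, P[4] = 32, P[5] = D7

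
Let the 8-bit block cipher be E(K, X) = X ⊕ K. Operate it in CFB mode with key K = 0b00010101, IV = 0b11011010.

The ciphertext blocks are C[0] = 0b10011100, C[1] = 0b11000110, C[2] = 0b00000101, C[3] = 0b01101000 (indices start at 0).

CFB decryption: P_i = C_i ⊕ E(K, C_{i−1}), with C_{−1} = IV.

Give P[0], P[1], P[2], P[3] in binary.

P[0] = 0b01010011, P[1] = 0b01001111, P[2] = 0b11010110, P[3] = 0b01111000

P[0]: E(K, 0b11011010) = 0b11001111; 0b10011100 ⊕ 0b11001111 = 0b01010011.
P[1]: E(K, 0b10011100) = 0b10001001; 0b11000110 ⊕ 0b10001001 = 0b01001111.
P[2]: E(K, 0b11000110) = 0b11010011; 0b00000101 ⊕ 0b11010011 = 0b11010110.
P[3]: E(K, 0b00000101) = 0b00010000; 0b01101000 ⊕ 0b00010000 = 0b01111000.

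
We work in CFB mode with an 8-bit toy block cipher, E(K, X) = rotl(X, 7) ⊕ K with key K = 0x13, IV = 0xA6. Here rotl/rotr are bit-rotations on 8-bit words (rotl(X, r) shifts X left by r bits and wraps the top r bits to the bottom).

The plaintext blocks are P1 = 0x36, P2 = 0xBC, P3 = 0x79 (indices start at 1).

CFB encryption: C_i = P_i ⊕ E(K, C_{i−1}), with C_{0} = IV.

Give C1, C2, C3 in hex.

C1: E(K, 0xA6) = 0x40; 0x36 ⊕ 0x40 = 0x76.
C2: E(K, 0x76) = 0x28; 0xBC ⊕ 0x28 = 0x94.
C3: E(K, 0x94) = 0x59; 0x79 ⊕ 0x59 = 0x20.

C1 = 0x76, C2 = 0x94, C3 = 0x20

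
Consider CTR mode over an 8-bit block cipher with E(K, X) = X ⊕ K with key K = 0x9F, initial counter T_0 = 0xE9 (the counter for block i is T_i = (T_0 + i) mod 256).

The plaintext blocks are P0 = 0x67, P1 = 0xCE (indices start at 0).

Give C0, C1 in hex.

C0 = 0x11, C1 = 0xBB

CTR encryption: S_i = E(K, T_i) where T_i is the counter for block i; C_i = P_i ⊕ S_i.
C0: T = 0xE9, S = E(K, T) = 0x76; 0x67 ⊕ 0x76 = 0x11.
C1: T = 0xEA, S = E(K, T) = 0x75; 0xCE ⊕ 0x75 = 0xBB.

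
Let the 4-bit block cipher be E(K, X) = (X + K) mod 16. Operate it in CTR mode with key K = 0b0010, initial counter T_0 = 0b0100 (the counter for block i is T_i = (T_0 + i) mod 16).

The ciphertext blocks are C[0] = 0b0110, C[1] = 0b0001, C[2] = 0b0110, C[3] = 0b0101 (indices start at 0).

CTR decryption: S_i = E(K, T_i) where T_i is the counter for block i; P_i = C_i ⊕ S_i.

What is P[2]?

P[2]: T = 0b0110, S = E(K, T) = 0b1000; 0b0110 ⊕ 0b1000 = 0b1110.

P[2] = 0b1110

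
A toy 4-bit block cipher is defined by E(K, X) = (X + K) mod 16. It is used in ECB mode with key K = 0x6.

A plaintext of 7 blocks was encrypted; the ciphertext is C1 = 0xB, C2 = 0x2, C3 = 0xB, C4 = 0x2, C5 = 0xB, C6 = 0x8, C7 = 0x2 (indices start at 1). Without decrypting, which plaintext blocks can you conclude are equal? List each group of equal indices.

P1 = P3 = P5; P2 = P4 = P7

ECB encrypts each block independently with the same key, so equal ciphertext blocks imply equal plaintext blocks.
C1 = C3 = C5 = 0xB, so P1 = P3 = P5.
C2 = C4 = C7 = 0x2, so P2 = P4 = P7.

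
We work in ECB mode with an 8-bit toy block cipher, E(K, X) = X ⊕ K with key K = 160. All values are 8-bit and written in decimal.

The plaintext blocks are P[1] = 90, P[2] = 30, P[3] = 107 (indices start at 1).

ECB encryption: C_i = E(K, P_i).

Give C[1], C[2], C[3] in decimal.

C[1] = 250, C[2] = 190, C[3] = 203

C[1]: E(K, 90) = 250.
C[2]: E(K, 30) = 190.
C[3]: E(K, 107) = 203.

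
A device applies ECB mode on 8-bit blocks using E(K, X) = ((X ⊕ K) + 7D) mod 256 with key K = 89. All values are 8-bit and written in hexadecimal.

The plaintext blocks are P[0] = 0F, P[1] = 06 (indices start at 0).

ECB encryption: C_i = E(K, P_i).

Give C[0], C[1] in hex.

C[0]: E(K, 0F) = 03.
C[1]: E(K, 06) = 0C.

C[0] = 03, C[1] = 0C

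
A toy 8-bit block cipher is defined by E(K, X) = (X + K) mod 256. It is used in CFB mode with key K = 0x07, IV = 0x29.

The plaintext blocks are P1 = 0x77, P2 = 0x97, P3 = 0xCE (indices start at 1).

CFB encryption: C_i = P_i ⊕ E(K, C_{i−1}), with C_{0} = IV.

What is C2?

C2 = 0xD9

C1: E(K, 0x29) = 0x30; 0x77 ⊕ 0x30 = 0x47.
C2: E(K, 0x47) = 0x4E; 0x97 ⊕ 0x4E = 0xD9.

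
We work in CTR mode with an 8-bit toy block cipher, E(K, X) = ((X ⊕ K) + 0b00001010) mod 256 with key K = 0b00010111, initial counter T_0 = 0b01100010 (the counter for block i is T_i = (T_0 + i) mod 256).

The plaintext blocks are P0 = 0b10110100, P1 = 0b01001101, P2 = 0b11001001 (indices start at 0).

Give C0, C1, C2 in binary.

C0 = 0b11001011, C1 = 0b00110011, C2 = 0b10110100

CTR encryption: S_i = E(K, T_i) where T_i is the counter for block i; C_i = P_i ⊕ S_i.
C0: T = 0b01100010, S = E(K, T) = 0b01111111; 0b10110100 ⊕ 0b01111111 = 0b11001011.
C1: T = 0b01100011, S = E(K, T) = 0b01111110; 0b01001101 ⊕ 0b01111110 = 0b00110011.
C2: T = 0b01100100, S = E(K, T) = 0b01111101; 0b11001001 ⊕ 0b01111101 = 0b10110100.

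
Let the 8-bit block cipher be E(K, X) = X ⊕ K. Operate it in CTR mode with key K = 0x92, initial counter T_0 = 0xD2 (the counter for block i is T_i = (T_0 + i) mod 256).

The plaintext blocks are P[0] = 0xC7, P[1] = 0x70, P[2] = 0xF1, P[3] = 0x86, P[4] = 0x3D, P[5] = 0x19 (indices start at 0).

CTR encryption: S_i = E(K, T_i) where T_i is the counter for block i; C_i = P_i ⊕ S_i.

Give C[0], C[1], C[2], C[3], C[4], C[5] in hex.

C[0]: T = 0xD2, S = E(K, T) = 0x40; 0xC7 ⊕ 0x40 = 0x87.
C[1]: T = 0xD3, S = E(K, T) = 0x41; 0x70 ⊕ 0x41 = 0x31.
C[2]: T = 0xD4, S = E(K, T) = 0x46; 0xF1 ⊕ 0x46 = 0xB7.
C[3]: T = 0xD5, S = E(K, T) = 0x47; 0x86 ⊕ 0x47 = 0xC1.
C[4]: T = 0xD6, S = E(K, T) = 0x44; 0x3D ⊕ 0x44 = 0x79.
C[5]: T = 0xD7, S = E(K, T) = 0x45; 0x19 ⊕ 0x45 = 0x5C.

C[0] = 0x87, C[1] = 0x31, C[2] = 0xB7, C[3] = 0xC1, C[4] = 0x79, C[5] = 0x5C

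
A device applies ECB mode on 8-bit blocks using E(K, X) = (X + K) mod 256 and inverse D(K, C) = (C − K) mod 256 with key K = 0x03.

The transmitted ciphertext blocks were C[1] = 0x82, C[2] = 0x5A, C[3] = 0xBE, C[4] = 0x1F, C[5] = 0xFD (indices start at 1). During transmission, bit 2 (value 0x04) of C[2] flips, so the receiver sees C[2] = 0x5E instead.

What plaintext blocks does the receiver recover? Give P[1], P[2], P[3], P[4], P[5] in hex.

P[1] = 0x7F, P[2] = 0x5B, P[3] = 0xBB, P[4] = 0x1C, P[5] = 0xFA

ECB decryption: P_i = D(K, C_i).
Only C[2] changed, to 0x5E. In ECB, a change in C_i affects only P_i. Decrypting the received ciphertext:
P[1]: D(K, 0x82) = 0x7F.
P[2]: D(K, 0x5E) = 0x5B.
P[3]: D(K, 0xBE) = 0xBB.
P[4]: D(K, 0x1F) = 0x1C.
P[5]: D(K, 0xFD) = 0xFA.
Blocks that differ from the original plaintext: P[2].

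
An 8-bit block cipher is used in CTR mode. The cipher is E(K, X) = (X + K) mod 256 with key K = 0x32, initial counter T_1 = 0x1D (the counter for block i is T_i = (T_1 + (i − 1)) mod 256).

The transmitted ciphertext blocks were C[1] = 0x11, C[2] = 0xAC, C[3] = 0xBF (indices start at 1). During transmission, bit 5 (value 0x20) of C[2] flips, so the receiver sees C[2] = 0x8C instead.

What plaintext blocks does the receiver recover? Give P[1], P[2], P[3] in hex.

P[1] = 0x5E, P[2] = 0xDC, P[3] = 0xEE

CTR decryption: S_i = E(K, T_i) where T_i is the counter for block i; P_i = C_i ⊕ S_i.
Only C[2] changed, to 0x8C. In CTR, a change in C_i flips the same bit in P_i only; the keystream is unaffected. Decrypting the received ciphertext:
P[1]: T = 0x1D, S = E(K, T) = 0x4F; 0x11 ⊕ 0x4F = 0x5E.
P[2]: T = 0x1E, S = E(K, T) = 0x50; 0x8C ⊕ 0x50 = 0xDC.
P[3]: T = 0x1F, S = E(K, T) = 0x51; 0xBF ⊕ 0x51 = 0xEE.
Blocks that differ from the original plaintext: P[2].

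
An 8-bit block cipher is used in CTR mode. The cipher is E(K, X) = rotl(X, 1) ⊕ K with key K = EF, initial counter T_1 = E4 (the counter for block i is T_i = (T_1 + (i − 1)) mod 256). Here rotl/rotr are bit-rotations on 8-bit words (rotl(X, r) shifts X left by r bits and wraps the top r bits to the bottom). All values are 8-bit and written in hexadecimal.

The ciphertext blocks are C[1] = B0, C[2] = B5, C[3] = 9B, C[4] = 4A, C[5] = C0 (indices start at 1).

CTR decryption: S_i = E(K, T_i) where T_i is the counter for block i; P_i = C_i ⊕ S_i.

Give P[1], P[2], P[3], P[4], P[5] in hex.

P[1]: T = E4, S = E(K, T) = 26; B0 ⊕ 26 = 96.
P[2]: T = E5, S = E(K, T) = 24; B5 ⊕ 24 = 91.
P[3]: T = E6, S = E(K, T) = 22; 9B ⊕ 22 = B9.
P[4]: T = E7, S = E(K, T) = 20; 4A ⊕ 20 = 6A.
P[5]: T = E8, S = E(K, T) = 3E; C0 ⊕ 3E = FE.

P[1] = 96, P[2] = 91, P[3] = B9, P[4] = 6A, P[5] = FE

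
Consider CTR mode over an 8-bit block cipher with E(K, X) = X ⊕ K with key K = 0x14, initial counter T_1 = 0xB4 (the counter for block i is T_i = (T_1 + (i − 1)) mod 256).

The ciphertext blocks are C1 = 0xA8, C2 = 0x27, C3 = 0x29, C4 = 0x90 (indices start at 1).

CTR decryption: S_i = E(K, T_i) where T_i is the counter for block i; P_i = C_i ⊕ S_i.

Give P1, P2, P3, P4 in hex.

P1: T = 0xB4, S = E(K, T) = 0xA0; 0xA8 ⊕ 0xA0 = 0x08.
P2: T = 0xB5, S = E(K, T) = 0xA1; 0x27 ⊕ 0xA1 = 0x86.
P3: T = 0xB6, S = E(K, T) = 0xA2; 0x29 ⊕ 0xA2 = 0x8B.
P4: T = 0xB7, S = E(K, T) = 0xA3; 0x90 ⊕ 0xA3 = 0x33.

P1 = 0x08, P2 = 0x86, P3 = 0x8B, P4 = 0x33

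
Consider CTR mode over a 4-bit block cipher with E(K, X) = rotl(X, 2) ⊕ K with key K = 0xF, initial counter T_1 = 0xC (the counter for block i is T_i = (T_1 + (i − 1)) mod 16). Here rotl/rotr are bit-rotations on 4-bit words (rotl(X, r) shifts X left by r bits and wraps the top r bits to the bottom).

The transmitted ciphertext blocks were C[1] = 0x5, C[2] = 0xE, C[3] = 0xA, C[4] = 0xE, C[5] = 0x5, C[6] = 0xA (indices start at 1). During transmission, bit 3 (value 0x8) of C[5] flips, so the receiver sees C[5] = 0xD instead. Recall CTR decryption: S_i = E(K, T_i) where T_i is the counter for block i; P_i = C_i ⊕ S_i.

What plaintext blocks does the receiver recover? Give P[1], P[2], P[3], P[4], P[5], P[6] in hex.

Only C[5] changed, to 0xD. In CTR, a change in C_i flips the same bit in P_i only; the keystream is unaffected. Decrypting the received ciphertext:
P[1]: T = 0xC, S = E(K, T) = 0xC; 0x5 ⊕ 0xC = 0x9.
P[2]: T = 0xD, S = E(K, T) = 0x8; 0xE ⊕ 0x8 = 0x6.
P[3]: T = 0xE, S = E(K, T) = 0x4; 0xA ⊕ 0x4 = 0xE.
P[4]: T = 0xF, S = E(K, T) = 0x0; 0xE ⊕ 0x0 = 0xE.
P[5]: T = 0x0, S = E(K, T) = 0xF; 0xD ⊕ 0xF = 0x2.
P[6]: T = 0x1, S = E(K, T) = 0xB; 0xA ⊕ 0xB = 0x1.
Blocks that differ from the original plaintext: P[5].

P[1] = 0x9, P[2] = 0x6, P[3] = 0xE, P[4] = 0xE, P[5] = 0x2, P[6] = 0x1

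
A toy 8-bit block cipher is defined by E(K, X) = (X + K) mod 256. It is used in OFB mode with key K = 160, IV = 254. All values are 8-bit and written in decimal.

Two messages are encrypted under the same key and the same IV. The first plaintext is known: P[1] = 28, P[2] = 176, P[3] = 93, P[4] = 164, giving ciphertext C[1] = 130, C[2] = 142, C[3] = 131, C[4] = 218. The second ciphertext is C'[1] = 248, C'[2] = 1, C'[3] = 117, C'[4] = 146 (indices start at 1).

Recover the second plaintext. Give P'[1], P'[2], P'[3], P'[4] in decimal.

In OFB with a reused IV, both messages share the same keystream S_i, so C_i ⊕ C'_i = P_i ⊕ P'_i and thus P'_i = P_i ⊕ C_i ⊕ C'_i.
P'[1]: 28 ⊕ 130 ⊕ 248 = 102.
P'[2]: 176 ⊕ 142 ⊕ 1 = 63.
P'[3]: 93 ⊕ 131 ⊕ 117 = 171.
P'[4]: 164 ⊕ 218 ⊕ 146 = 236.

P'[1] = 102, P'[2] = 63, P'[3] = 171, P'[4] = 236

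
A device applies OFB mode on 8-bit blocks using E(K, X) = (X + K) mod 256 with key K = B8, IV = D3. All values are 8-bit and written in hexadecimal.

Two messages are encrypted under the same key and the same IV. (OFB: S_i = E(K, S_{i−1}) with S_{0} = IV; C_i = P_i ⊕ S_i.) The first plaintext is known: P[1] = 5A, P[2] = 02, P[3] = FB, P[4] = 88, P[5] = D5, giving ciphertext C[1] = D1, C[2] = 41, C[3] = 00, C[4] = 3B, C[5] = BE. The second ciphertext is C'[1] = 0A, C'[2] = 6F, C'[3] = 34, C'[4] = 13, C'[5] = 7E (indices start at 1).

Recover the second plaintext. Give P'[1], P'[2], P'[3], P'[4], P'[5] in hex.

In OFB with a reused IV, both messages share the same keystream S_i, so C_i ⊕ C'_i = P_i ⊕ P'_i and thus P'_i = P_i ⊕ C_i ⊕ C'_i.
P'[1]: 5A ⊕ D1 ⊕ 0A = 81.
P'[2]: 02 ⊕ 41 ⊕ 6F = 2C.
P'[3]: FB ⊕ 00 ⊕ 34 = CF.
P'[4]: 88 ⊕ 3B ⊕ 13 = A0.
P'[5]: D5 ⊕ BE ⊕ 7E = 15.

P'[1] = 81, P'[2] = 2C, P'[3] = CF, P'[4] = A0, P'[5] = 15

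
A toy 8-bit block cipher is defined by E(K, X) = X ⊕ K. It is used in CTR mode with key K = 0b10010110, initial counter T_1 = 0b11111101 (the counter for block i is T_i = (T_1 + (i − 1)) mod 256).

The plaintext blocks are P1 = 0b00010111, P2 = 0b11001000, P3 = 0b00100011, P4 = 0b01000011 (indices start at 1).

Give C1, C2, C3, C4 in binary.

CTR encryption: S_i = E(K, T_i) where T_i is the counter for block i; C_i = P_i ⊕ S_i.
C1: T = 0b11111101, S = E(K, T) = 0b01101011; 0b00010111 ⊕ 0b01101011 = 0b01111100.
C2: T = 0b11111110, S = E(K, T) = 0b01101000; 0b11001000 ⊕ 0b01101000 = 0b10100000.
C3: T = 0b11111111, S = E(K, T) = 0b01101001; 0b00100011 ⊕ 0b01101001 = 0b01001010.
C4: T = 0b00000000, S = E(K, T) = 0b10010110; 0b01000011 ⊕ 0b10010110 = 0b11010101.

C1 = 0b01111100, C2 = 0b10100000, C3 = 0b01001010, C4 = 0b11010101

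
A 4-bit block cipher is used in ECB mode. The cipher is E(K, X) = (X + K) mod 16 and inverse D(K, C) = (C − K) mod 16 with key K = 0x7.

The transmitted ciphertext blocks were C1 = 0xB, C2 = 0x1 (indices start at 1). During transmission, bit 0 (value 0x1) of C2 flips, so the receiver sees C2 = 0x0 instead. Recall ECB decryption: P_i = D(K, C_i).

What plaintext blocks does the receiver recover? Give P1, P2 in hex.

Only C2 changed, to 0x0. In ECB, a change in C_i affects only P_i. Decrypting the received ciphertext:
P1: D(K, 0xB) = 0x4.
P2: D(K, 0x0) = 0x9.
Blocks that differ from the original plaintext: P2.

P1 = 0x4, P2 = 0x9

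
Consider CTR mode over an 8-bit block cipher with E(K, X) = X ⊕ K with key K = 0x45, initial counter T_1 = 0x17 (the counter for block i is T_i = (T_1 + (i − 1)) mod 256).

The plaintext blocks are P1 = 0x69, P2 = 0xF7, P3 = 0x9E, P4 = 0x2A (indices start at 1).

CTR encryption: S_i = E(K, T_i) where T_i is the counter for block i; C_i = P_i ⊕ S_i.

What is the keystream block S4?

0x5F

C1: T = 0x17, S = E(K, T) = 0x52; 0x69 ⊕ 0x52 = 0x3B.
C2: T = 0x18, S = E(K, T) = 0x5D; 0xF7 ⊕ 0x5D = 0xAA.
C3: T = 0x19, S = E(K, T) = 0x5C; 0x9E ⊕ 0x5C = 0xC2.
C4: T = 0x1A, S = E(K, T) = 0x5F; 0x2A ⊕ 0x5F = 0x75.
So S4 = 0x5F.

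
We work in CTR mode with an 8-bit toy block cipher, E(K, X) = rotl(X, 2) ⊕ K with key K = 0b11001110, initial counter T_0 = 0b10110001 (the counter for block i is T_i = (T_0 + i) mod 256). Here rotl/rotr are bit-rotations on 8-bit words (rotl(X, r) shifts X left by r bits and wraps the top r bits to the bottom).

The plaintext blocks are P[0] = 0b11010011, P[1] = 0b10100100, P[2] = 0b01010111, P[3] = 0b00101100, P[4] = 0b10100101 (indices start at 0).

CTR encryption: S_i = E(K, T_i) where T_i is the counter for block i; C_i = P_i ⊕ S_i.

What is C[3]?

C[3] = 0b00110000

C[0]: T = 0b10110001, S = E(K, T) = 0b00001000; 0b11010011 ⊕ 0b00001000 = 0b11011011.
C[1]: T = 0b10110010, S = E(K, T) = 0b00000100; 0b10100100 ⊕ 0b00000100 = 0b10100000.
C[2]: T = 0b10110011, S = E(K, T) = 0b00000000; 0b01010111 ⊕ 0b00000000 = 0b01010111.
C[3]: T = 0b10110100, S = E(K, T) = 0b00011100; 0b00101100 ⊕ 0b00011100 = 0b00110000.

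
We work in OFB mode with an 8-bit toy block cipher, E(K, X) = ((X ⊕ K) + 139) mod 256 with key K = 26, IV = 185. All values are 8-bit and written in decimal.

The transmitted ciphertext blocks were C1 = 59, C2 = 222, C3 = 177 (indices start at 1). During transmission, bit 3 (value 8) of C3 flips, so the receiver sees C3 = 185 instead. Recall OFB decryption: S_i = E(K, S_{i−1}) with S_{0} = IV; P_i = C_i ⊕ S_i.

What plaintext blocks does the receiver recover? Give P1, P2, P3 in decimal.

P1 = 21, P2 = 97, P3 = 137

Only C3 changed, to 185. In OFB, a change in C_i flips the same bit in P_i only; the keystream is unaffected. Decrypting the received ciphertext:
P1: S = E(K, 185) = 46; 59 ⊕ 46 = 21.
P2: S = E(K, 46) = 191; 222 ⊕ 191 = 97.
P3: S = E(K, 191) = 48; 185 ⊕ 48 = 137.
Blocks that differ from the original plaintext: P3.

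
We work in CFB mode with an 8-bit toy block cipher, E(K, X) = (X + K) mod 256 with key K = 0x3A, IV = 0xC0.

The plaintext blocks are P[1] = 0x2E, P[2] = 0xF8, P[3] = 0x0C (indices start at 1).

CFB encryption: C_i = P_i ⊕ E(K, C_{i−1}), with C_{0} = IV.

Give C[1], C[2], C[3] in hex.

C[1] = 0xD4, C[2] = 0xF6, C[3] = 0x3C

C[1]: E(K, 0xC0) = 0xFA; 0x2E ⊕ 0xFA = 0xD4.
C[2]: E(K, 0xD4) = 0x0E; 0xF8 ⊕ 0x0E = 0xF6.
C[3]: E(K, 0xF6) = 0x30; 0x0C ⊕ 0x30 = 0x3C.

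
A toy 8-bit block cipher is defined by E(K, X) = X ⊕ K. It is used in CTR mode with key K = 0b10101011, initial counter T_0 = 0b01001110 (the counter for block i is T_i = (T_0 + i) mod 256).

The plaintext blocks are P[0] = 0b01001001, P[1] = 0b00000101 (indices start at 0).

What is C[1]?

CTR encryption: S_i = E(K, T_i) where T_i is the counter for block i; C_i = P_i ⊕ S_i.
C[0]: T = 0b01001110, S = E(K, T) = 0b11100101; 0b01001001 ⊕ 0b11100101 = 0b10101100.
C[1]: T = 0b01001111, S = E(K, T) = 0b11100100; 0b00000101 ⊕ 0b11100100 = 0b11100001.

C[1] = 0b11100001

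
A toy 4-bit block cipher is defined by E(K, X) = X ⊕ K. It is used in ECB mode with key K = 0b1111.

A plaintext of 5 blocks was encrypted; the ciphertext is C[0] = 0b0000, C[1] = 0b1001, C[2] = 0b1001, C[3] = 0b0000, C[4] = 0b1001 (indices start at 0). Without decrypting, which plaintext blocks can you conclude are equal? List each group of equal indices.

P[0] = P[3]; P[1] = P[2] = P[4]

ECB encrypts each block independently with the same key, so equal ciphertext blocks imply equal plaintext blocks.
C[0] = C[3] = 0b0000, so P[0] = P[3].
C[1] = C[2] = C[4] = 0b1001, so P[1] = P[2] = P[4].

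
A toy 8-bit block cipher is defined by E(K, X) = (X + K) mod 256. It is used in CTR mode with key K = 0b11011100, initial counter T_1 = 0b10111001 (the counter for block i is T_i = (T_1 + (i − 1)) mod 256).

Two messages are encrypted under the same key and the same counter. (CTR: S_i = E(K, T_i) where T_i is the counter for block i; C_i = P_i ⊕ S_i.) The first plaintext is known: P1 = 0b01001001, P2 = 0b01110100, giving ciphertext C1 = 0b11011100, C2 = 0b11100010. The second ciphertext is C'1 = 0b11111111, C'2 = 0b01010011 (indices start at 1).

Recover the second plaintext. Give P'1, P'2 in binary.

In CTR with a reused counter, both messages share the same keystream S_i, so C_i ⊕ C'_i = P_i ⊕ P'_i and thus P'_i = P_i ⊕ C_i ⊕ C'_i.
P'1: 0b01001001 ⊕ 0b11011100 ⊕ 0b11111111 = 0b01101010.
P'2: 0b01110100 ⊕ 0b11100010 ⊕ 0b01010011 = 0b11000101.

P'1 = 0b01101010, P'2 = 0b11000101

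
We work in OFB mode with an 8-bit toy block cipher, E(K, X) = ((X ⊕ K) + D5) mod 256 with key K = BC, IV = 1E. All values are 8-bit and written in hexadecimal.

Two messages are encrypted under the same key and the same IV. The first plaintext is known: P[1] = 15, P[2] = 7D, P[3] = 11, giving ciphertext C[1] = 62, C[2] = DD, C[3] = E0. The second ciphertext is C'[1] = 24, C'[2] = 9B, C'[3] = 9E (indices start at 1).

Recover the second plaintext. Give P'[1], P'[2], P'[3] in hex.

P'[1] = 53, P'[2] = 3B, P'[3] = 6F

In OFB with a reused IV, both messages share the same keystream S_i, so C_i ⊕ C'_i = P_i ⊕ P'_i and thus P'_i = P_i ⊕ C_i ⊕ C'_i.
P'[1]: 15 ⊕ 62 ⊕ 24 = 53.
P'[2]: 7D ⊕ DD ⊕ 9B = 3B.
P'[3]: 11 ⊕ E0 ⊕ 9E = 6F.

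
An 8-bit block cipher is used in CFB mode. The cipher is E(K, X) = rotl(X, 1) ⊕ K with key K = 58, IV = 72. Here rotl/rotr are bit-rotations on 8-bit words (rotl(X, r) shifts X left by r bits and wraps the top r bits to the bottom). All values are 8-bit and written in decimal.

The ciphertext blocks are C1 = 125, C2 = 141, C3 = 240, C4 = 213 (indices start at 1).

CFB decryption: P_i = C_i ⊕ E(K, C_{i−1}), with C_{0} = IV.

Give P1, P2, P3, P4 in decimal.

P1: E(K, 72) = 170; 125 ⊕ 170 = 215.
P2: E(K, 125) = 192; 141 ⊕ 192 = 77.
P3: E(K, 141) = 33; 240 ⊕ 33 = 209.
P4: E(K, 240) = 219; 213 ⊕ 219 = 14.

P1 = 215, P2 = 77, P3 = 209, P4 = 14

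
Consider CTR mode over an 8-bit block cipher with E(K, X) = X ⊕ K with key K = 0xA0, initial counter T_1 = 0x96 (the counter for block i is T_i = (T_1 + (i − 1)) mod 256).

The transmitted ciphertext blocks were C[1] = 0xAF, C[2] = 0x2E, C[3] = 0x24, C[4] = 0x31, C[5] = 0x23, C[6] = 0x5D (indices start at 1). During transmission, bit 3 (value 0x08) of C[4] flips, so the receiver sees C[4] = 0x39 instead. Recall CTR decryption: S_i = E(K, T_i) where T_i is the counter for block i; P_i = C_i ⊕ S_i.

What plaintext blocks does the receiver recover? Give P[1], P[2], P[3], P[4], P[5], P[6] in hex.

P[1] = 0x99, P[2] = 0x19, P[3] = 0x1C, P[4] = 0x00, P[5] = 0x19, P[6] = 0x66

Only C[4] changed, to 0x39. In CTR, a change in C_i flips the same bit in P_i only; the keystream is unaffected. Decrypting the received ciphertext:
P[1]: T = 0x96, S = E(K, T) = 0x36; 0xAF ⊕ 0x36 = 0x99.
P[2]: T = 0x97, S = E(K, T) = 0x37; 0x2E ⊕ 0x37 = 0x19.
P[3]: T = 0x98, S = E(K, T) = 0x38; 0x24 ⊕ 0x38 = 0x1C.
P[4]: T = 0x99, S = E(K, T) = 0x39; 0x39 ⊕ 0x39 = 0x00.
P[5]: T = 0x9A, S = E(K, T) = 0x3A; 0x23 ⊕ 0x3A = 0x19.
P[6]: T = 0x9B, S = E(K, T) = 0x3B; 0x5D ⊕ 0x3B = 0x66.
Blocks that differ from the original plaintext: P[4].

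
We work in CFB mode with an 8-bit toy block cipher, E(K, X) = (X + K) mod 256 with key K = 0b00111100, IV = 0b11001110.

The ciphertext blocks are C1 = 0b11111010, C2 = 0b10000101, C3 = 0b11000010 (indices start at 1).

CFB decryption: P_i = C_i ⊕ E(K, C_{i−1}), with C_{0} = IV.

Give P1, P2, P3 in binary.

P1: E(K, 0b11001110) = 0b00001010; 0b11111010 ⊕ 0b00001010 = 0b11110000.
P2: E(K, 0b11111010) = 0b00110110; 0b10000101 ⊕ 0b00110110 = 0b10110011.
P3: E(K, 0b10000101) = 0b11000001; 0b11000010 ⊕ 0b11000001 = 0b00000011.

P1 = 0b11110000, P2 = 0b10110011, P3 = 0b00000011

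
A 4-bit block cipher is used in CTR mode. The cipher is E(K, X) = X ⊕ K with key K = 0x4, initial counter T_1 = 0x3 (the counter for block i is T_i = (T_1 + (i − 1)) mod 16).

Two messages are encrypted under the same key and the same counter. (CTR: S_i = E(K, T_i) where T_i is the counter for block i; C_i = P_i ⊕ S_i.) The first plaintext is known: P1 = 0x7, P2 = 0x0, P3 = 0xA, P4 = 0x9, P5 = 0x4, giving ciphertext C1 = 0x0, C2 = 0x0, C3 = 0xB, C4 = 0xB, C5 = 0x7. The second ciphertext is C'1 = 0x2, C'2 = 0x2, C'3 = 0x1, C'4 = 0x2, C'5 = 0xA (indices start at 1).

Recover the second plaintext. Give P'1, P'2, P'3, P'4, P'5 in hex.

P'1 = 0x5, P'2 = 0x2, P'3 = 0x0, P'4 = 0x0, P'5 = 0x9

In CTR with a reused counter, both messages share the same keystream S_i, so C_i ⊕ C'_i = P_i ⊕ P'_i and thus P'_i = P_i ⊕ C_i ⊕ C'_i.
P'1: 0x7 ⊕ 0x0 ⊕ 0x2 = 0x5.
P'2: 0x0 ⊕ 0x0 ⊕ 0x2 = 0x2.
P'3: 0xA ⊕ 0xB ⊕ 0x1 = 0x0.
P'4: 0x9 ⊕ 0xB ⊕ 0x2 = 0x0.
P'5: 0x4 ⊕ 0x7 ⊕ 0xA = 0x9.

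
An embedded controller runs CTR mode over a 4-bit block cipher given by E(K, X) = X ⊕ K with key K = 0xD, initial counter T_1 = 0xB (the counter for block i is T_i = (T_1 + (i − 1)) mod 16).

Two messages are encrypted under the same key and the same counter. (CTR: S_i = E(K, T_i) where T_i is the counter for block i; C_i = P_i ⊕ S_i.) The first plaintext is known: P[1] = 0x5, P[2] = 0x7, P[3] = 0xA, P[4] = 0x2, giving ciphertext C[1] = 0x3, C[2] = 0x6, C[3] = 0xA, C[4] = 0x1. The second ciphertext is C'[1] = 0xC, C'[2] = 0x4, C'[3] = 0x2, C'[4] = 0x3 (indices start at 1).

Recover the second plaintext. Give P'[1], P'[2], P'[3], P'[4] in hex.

In CTR with a reused counter, both messages share the same keystream S_i, so C_i ⊕ C'_i = P_i ⊕ P'_i and thus P'_i = P_i ⊕ C_i ⊕ C'_i.
P'[1]: 0x5 ⊕ 0x3 ⊕ 0xC = 0xA.
P'[2]: 0x7 ⊕ 0x6 ⊕ 0x4 = 0x5.
P'[3]: 0xA ⊕ 0xA ⊕ 0x2 = 0x2.
P'[4]: 0x2 ⊕ 0x1 ⊕ 0x3 = 0x0.

P'[1] = 0xA, P'[2] = 0x5, P'[3] = 0x2, P'[4] = 0x0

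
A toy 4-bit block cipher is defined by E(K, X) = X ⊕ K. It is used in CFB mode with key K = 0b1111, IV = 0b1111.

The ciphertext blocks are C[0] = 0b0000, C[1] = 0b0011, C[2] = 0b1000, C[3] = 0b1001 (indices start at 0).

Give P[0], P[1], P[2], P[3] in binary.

CFB decryption: P_i = C_i ⊕ E(K, C_{i−1}), with C_{−1} = IV.
P[0]: E(K, 0b1111) = 0b0000; 0b0000 ⊕ 0b0000 = 0b0000.
P[1]: E(K, 0b0000) = 0b1111; 0b0011 ⊕ 0b1111 = 0b1100.
P[2]: E(K, 0b0011) = 0b1100; 0b1000 ⊕ 0b1100 = 0b0100.
P[3]: E(K, 0b1000) = 0b0111; 0b1001 ⊕ 0b0111 = 0b1110.

P[0] = 0b0000, P[1] = 0b1100, P[2] = 0b0100, P[3] = 0b1110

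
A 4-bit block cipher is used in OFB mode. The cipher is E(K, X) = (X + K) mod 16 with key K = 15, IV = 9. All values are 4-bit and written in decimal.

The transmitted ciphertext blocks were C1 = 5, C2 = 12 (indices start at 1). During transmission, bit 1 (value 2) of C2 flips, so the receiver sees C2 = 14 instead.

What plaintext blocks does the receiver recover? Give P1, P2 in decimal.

OFB decryption: S_i = E(K, S_{i−1}) with S_{0} = IV; P_i = C_i ⊕ S_i.
Only C2 changed, to 14. In OFB, a change in C_i flips the same bit in P_i only; the keystream is unaffected. Decrypting the received ciphertext:
P1: S = E(K, 9) = 8; 5 ⊕ 8 = 13.
P2: S = E(K, 8) = 7; 14 ⊕ 7 = 9.
Blocks that differ from the original plaintext: P2.

P1 = 13, P2 = 9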